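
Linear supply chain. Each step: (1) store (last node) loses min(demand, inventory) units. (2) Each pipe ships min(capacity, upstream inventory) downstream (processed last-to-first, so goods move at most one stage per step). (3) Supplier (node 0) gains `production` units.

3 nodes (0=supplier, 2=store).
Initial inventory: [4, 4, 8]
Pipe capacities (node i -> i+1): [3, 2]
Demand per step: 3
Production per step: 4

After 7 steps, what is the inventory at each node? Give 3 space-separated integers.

Step 1: demand=3,sold=3 ship[1->2]=2 ship[0->1]=3 prod=4 -> inv=[5 5 7]
Step 2: demand=3,sold=3 ship[1->2]=2 ship[0->1]=3 prod=4 -> inv=[6 6 6]
Step 3: demand=3,sold=3 ship[1->2]=2 ship[0->1]=3 prod=4 -> inv=[7 7 5]
Step 4: demand=3,sold=3 ship[1->2]=2 ship[0->1]=3 prod=4 -> inv=[8 8 4]
Step 5: demand=3,sold=3 ship[1->2]=2 ship[0->1]=3 prod=4 -> inv=[9 9 3]
Step 6: demand=3,sold=3 ship[1->2]=2 ship[0->1]=3 prod=4 -> inv=[10 10 2]
Step 7: demand=3,sold=2 ship[1->2]=2 ship[0->1]=3 prod=4 -> inv=[11 11 2]

11 11 2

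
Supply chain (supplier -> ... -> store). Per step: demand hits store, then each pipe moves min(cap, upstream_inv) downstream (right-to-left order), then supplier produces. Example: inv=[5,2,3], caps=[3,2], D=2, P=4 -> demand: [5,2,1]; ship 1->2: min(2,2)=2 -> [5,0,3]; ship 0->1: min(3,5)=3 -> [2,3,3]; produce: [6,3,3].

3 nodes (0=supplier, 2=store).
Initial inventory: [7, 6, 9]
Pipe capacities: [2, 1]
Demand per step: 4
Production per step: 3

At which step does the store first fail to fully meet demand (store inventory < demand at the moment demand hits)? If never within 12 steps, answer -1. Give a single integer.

Step 1: demand=4,sold=4 ship[1->2]=1 ship[0->1]=2 prod=3 -> [8 7 6]
Step 2: demand=4,sold=4 ship[1->2]=1 ship[0->1]=2 prod=3 -> [9 8 3]
Step 3: demand=4,sold=3 ship[1->2]=1 ship[0->1]=2 prod=3 -> [10 9 1]
Step 4: demand=4,sold=1 ship[1->2]=1 ship[0->1]=2 prod=3 -> [11 10 1]
Step 5: demand=4,sold=1 ship[1->2]=1 ship[0->1]=2 prod=3 -> [12 11 1]
Step 6: demand=4,sold=1 ship[1->2]=1 ship[0->1]=2 prod=3 -> [13 12 1]
Step 7: demand=4,sold=1 ship[1->2]=1 ship[0->1]=2 prod=3 -> [14 13 1]
Step 8: demand=4,sold=1 ship[1->2]=1 ship[0->1]=2 prod=3 -> [15 14 1]
Step 9: demand=4,sold=1 ship[1->2]=1 ship[0->1]=2 prod=3 -> [16 15 1]
Step 10: demand=4,sold=1 ship[1->2]=1 ship[0->1]=2 prod=3 -> [17 16 1]
Step 11: demand=4,sold=1 ship[1->2]=1 ship[0->1]=2 prod=3 -> [18 17 1]
Step 12: demand=4,sold=1 ship[1->2]=1 ship[0->1]=2 prod=3 -> [19 18 1]
First stockout at step 3

3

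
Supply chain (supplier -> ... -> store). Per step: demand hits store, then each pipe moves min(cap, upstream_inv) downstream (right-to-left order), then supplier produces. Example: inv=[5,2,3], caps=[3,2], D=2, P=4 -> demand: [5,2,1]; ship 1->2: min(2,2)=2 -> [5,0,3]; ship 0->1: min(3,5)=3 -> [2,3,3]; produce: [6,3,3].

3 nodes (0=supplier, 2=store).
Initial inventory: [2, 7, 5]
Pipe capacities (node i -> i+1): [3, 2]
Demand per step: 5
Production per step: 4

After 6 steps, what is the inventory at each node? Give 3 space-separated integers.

Step 1: demand=5,sold=5 ship[1->2]=2 ship[0->1]=2 prod=4 -> inv=[4 7 2]
Step 2: demand=5,sold=2 ship[1->2]=2 ship[0->1]=3 prod=4 -> inv=[5 8 2]
Step 3: demand=5,sold=2 ship[1->2]=2 ship[0->1]=3 prod=4 -> inv=[6 9 2]
Step 4: demand=5,sold=2 ship[1->2]=2 ship[0->1]=3 prod=4 -> inv=[7 10 2]
Step 5: demand=5,sold=2 ship[1->2]=2 ship[0->1]=3 prod=4 -> inv=[8 11 2]
Step 6: demand=5,sold=2 ship[1->2]=2 ship[0->1]=3 prod=4 -> inv=[9 12 2]

9 12 2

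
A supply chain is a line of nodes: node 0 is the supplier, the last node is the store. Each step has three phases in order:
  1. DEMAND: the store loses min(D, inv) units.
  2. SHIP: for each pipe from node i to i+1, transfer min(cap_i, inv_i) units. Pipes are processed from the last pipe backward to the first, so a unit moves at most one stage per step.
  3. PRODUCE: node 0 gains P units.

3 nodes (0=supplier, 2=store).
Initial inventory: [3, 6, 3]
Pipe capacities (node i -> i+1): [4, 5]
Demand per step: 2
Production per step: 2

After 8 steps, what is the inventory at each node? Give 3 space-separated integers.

Step 1: demand=2,sold=2 ship[1->2]=5 ship[0->1]=3 prod=2 -> inv=[2 4 6]
Step 2: demand=2,sold=2 ship[1->2]=4 ship[0->1]=2 prod=2 -> inv=[2 2 8]
Step 3: demand=2,sold=2 ship[1->2]=2 ship[0->1]=2 prod=2 -> inv=[2 2 8]
Step 4: demand=2,sold=2 ship[1->2]=2 ship[0->1]=2 prod=2 -> inv=[2 2 8]
Step 5: demand=2,sold=2 ship[1->2]=2 ship[0->1]=2 prod=2 -> inv=[2 2 8]
Step 6: demand=2,sold=2 ship[1->2]=2 ship[0->1]=2 prod=2 -> inv=[2 2 8]
Step 7: demand=2,sold=2 ship[1->2]=2 ship[0->1]=2 prod=2 -> inv=[2 2 8]
Step 8: demand=2,sold=2 ship[1->2]=2 ship[0->1]=2 prod=2 -> inv=[2 2 8]

2 2 8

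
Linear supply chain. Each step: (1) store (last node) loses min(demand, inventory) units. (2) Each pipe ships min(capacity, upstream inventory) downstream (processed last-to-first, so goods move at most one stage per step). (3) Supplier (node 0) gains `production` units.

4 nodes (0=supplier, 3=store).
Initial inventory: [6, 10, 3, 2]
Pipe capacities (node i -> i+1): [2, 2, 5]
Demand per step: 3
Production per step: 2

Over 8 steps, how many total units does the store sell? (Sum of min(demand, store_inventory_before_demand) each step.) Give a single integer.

Step 1: sold=2 (running total=2) -> [6 10 2 3]
Step 2: sold=3 (running total=5) -> [6 10 2 2]
Step 3: sold=2 (running total=7) -> [6 10 2 2]
Step 4: sold=2 (running total=9) -> [6 10 2 2]
Step 5: sold=2 (running total=11) -> [6 10 2 2]
Step 6: sold=2 (running total=13) -> [6 10 2 2]
Step 7: sold=2 (running total=15) -> [6 10 2 2]
Step 8: sold=2 (running total=17) -> [6 10 2 2]

Answer: 17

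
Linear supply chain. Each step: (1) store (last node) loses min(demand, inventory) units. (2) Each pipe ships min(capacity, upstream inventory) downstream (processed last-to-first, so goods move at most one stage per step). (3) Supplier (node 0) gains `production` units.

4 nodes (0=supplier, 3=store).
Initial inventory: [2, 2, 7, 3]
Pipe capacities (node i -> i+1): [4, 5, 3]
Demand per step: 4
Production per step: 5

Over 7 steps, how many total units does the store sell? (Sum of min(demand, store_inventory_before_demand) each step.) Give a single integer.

Answer: 21

Derivation:
Step 1: sold=3 (running total=3) -> [5 2 6 3]
Step 2: sold=3 (running total=6) -> [6 4 5 3]
Step 3: sold=3 (running total=9) -> [7 4 6 3]
Step 4: sold=3 (running total=12) -> [8 4 7 3]
Step 5: sold=3 (running total=15) -> [9 4 8 3]
Step 6: sold=3 (running total=18) -> [10 4 9 3]
Step 7: sold=3 (running total=21) -> [11 4 10 3]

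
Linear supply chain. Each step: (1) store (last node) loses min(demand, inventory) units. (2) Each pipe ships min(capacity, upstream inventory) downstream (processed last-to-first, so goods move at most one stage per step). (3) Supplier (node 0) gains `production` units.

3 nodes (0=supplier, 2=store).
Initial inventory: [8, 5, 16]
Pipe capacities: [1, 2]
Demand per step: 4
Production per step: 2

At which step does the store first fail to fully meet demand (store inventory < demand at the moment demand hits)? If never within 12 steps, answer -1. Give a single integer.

Step 1: demand=4,sold=4 ship[1->2]=2 ship[0->1]=1 prod=2 -> [9 4 14]
Step 2: demand=4,sold=4 ship[1->2]=2 ship[0->1]=1 prod=2 -> [10 3 12]
Step 3: demand=4,sold=4 ship[1->2]=2 ship[0->1]=1 prod=2 -> [11 2 10]
Step 4: demand=4,sold=4 ship[1->2]=2 ship[0->1]=1 prod=2 -> [12 1 8]
Step 5: demand=4,sold=4 ship[1->2]=1 ship[0->1]=1 prod=2 -> [13 1 5]
Step 6: demand=4,sold=4 ship[1->2]=1 ship[0->1]=1 prod=2 -> [14 1 2]
Step 7: demand=4,sold=2 ship[1->2]=1 ship[0->1]=1 prod=2 -> [15 1 1]
Step 8: demand=4,sold=1 ship[1->2]=1 ship[0->1]=1 prod=2 -> [16 1 1]
Step 9: demand=4,sold=1 ship[1->2]=1 ship[0->1]=1 prod=2 -> [17 1 1]
Step 10: demand=4,sold=1 ship[1->2]=1 ship[0->1]=1 prod=2 -> [18 1 1]
Step 11: demand=4,sold=1 ship[1->2]=1 ship[0->1]=1 prod=2 -> [19 1 1]
Step 12: demand=4,sold=1 ship[1->2]=1 ship[0->1]=1 prod=2 -> [20 1 1]
First stockout at step 7

7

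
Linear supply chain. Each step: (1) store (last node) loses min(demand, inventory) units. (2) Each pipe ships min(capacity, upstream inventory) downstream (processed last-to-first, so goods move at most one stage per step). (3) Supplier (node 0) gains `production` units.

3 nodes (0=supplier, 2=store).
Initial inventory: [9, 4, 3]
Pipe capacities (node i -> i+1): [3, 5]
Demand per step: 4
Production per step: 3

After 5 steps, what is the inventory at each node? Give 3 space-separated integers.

Step 1: demand=4,sold=3 ship[1->2]=4 ship[0->1]=3 prod=3 -> inv=[9 3 4]
Step 2: demand=4,sold=4 ship[1->2]=3 ship[0->1]=3 prod=3 -> inv=[9 3 3]
Step 3: demand=4,sold=3 ship[1->2]=3 ship[0->1]=3 prod=3 -> inv=[9 3 3]
Step 4: demand=4,sold=3 ship[1->2]=3 ship[0->1]=3 prod=3 -> inv=[9 3 3]
Step 5: demand=4,sold=3 ship[1->2]=3 ship[0->1]=3 prod=3 -> inv=[9 3 3]

9 3 3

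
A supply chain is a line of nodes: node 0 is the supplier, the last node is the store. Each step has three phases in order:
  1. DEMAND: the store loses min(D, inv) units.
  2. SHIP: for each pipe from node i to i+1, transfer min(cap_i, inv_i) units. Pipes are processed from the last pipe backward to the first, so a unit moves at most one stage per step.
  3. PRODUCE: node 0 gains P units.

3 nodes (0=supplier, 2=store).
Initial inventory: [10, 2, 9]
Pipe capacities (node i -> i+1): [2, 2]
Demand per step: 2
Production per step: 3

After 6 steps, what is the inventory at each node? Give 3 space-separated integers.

Step 1: demand=2,sold=2 ship[1->2]=2 ship[0->1]=2 prod=3 -> inv=[11 2 9]
Step 2: demand=2,sold=2 ship[1->2]=2 ship[0->1]=2 prod=3 -> inv=[12 2 9]
Step 3: demand=2,sold=2 ship[1->2]=2 ship[0->1]=2 prod=3 -> inv=[13 2 9]
Step 4: demand=2,sold=2 ship[1->2]=2 ship[0->1]=2 prod=3 -> inv=[14 2 9]
Step 5: demand=2,sold=2 ship[1->2]=2 ship[0->1]=2 prod=3 -> inv=[15 2 9]
Step 6: demand=2,sold=2 ship[1->2]=2 ship[0->1]=2 prod=3 -> inv=[16 2 9]

16 2 9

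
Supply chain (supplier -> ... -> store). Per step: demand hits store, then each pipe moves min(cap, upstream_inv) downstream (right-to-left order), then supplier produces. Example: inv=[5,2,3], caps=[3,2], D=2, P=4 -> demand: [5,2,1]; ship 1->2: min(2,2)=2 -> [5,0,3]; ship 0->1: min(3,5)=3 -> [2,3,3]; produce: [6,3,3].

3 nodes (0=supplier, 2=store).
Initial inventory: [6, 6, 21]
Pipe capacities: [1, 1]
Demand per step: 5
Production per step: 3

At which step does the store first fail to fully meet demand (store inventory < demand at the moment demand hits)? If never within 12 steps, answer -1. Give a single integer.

Step 1: demand=5,sold=5 ship[1->2]=1 ship[0->1]=1 prod=3 -> [8 6 17]
Step 2: demand=5,sold=5 ship[1->2]=1 ship[0->1]=1 prod=3 -> [10 6 13]
Step 3: demand=5,sold=5 ship[1->2]=1 ship[0->1]=1 prod=3 -> [12 6 9]
Step 4: demand=5,sold=5 ship[1->2]=1 ship[0->1]=1 prod=3 -> [14 6 5]
Step 5: demand=5,sold=5 ship[1->2]=1 ship[0->1]=1 prod=3 -> [16 6 1]
Step 6: demand=5,sold=1 ship[1->2]=1 ship[0->1]=1 prod=3 -> [18 6 1]
Step 7: demand=5,sold=1 ship[1->2]=1 ship[0->1]=1 prod=3 -> [20 6 1]
Step 8: demand=5,sold=1 ship[1->2]=1 ship[0->1]=1 prod=3 -> [22 6 1]
Step 9: demand=5,sold=1 ship[1->2]=1 ship[0->1]=1 prod=3 -> [24 6 1]
Step 10: demand=5,sold=1 ship[1->2]=1 ship[0->1]=1 prod=3 -> [26 6 1]
Step 11: demand=5,sold=1 ship[1->2]=1 ship[0->1]=1 prod=3 -> [28 6 1]
Step 12: demand=5,sold=1 ship[1->2]=1 ship[0->1]=1 prod=3 -> [30 6 1]
First stockout at step 6

6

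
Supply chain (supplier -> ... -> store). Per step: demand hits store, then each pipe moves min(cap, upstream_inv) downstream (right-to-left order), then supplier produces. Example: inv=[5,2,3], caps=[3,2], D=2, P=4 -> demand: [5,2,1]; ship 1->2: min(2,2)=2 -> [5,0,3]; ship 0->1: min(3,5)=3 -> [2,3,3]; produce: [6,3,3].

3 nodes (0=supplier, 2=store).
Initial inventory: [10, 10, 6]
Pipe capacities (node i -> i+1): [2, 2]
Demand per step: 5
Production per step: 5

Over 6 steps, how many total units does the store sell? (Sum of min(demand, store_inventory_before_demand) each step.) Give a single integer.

Step 1: sold=5 (running total=5) -> [13 10 3]
Step 2: sold=3 (running total=8) -> [16 10 2]
Step 3: sold=2 (running total=10) -> [19 10 2]
Step 4: sold=2 (running total=12) -> [22 10 2]
Step 5: sold=2 (running total=14) -> [25 10 2]
Step 6: sold=2 (running total=16) -> [28 10 2]

Answer: 16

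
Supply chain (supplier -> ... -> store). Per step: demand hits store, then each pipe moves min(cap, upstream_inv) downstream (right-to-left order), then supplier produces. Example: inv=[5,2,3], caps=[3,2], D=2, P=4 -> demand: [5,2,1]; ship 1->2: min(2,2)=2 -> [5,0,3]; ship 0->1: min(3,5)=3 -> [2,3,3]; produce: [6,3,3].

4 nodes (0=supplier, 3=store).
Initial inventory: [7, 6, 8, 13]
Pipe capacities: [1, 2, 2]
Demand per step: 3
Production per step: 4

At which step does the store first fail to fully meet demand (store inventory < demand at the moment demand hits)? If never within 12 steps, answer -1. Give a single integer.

Step 1: demand=3,sold=3 ship[2->3]=2 ship[1->2]=2 ship[0->1]=1 prod=4 -> [10 5 8 12]
Step 2: demand=3,sold=3 ship[2->3]=2 ship[1->2]=2 ship[0->1]=1 prod=4 -> [13 4 8 11]
Step 3: demand=3,sold=3 ship[2->3]=2 ship[1->2]=2 ship[0->1]=1 prod=4 -> [16 3 8 10]
Step 4: demand=3,sold=3 ship[2->3]=2 ship[1->2]=2 ship[0->1]=1 prod=4 -> [19 2 8 9]
Step 5: demand=3,sold=3 ship[2->3]=2 ship[1->2]=2 ship[0->1]=1 prod=4 -> [22 1 8 8]
Step 6: demand=3,sold=3 ship[2->3]=2 ship[1->2]=1 ship[0->1]=1 prod=4 -> [25 1 7 7]
Step 7: demand=3,sold=3 ship[2->3]=2 ship[1->2]=1 ship[0->1]=1 prod=4 -> [28 1 6 6]
Step 8: demand=3,sold=3 ship[2->3]=2 ship[1->2]=1 ship[0->1]=1 prod=4 -> [31 1 5 5]
Step 9: demand=3,sold=3 ship[2->3]=2 ship[1->2]=1 ship[0->1]=1 prod=4 -> [34 1 4 4]
Step 10: demand=3,sold=3 ship[2->3]=2 ship[1->2]=1 ship[0->1]=1 prod=4 -> [37 1 3 3]
Step 11: demand=3,sold=3 ship[2->3]=2 ship[1->2]=1 ship[0->1]=1 prod=4 -> [40 1 2 2]
Step 12: demand=3,sold=2 ship[2->3]=2 ship[1->2]=1 ship[0->1]=1 prod=4 -> [43 1 1 2]
First stockout at step 12

12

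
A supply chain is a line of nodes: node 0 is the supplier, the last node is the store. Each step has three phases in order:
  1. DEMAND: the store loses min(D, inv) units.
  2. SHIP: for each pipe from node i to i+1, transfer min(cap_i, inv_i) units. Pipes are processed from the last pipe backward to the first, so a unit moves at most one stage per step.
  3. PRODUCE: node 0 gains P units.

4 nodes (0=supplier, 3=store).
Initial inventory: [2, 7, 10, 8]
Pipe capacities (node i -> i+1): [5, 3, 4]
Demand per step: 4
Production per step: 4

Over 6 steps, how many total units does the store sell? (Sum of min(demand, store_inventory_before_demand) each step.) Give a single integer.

Step 1: sold=4 (running total=4) -> [4 6 9 8]
Step 2: sold=4 (running total=8) -> [4 7 8 8]
Step 3: sold=4 (running total=12) -> [4 8 7 8]
Step 4: sold=4 (running total=16) -> [4 9 6 8]
Step 5: sold=4 (running total=20) -> [4 10 5 8]
Step 6: sold=4 (running total=24) -> [4 11 4 8]

Answer: 24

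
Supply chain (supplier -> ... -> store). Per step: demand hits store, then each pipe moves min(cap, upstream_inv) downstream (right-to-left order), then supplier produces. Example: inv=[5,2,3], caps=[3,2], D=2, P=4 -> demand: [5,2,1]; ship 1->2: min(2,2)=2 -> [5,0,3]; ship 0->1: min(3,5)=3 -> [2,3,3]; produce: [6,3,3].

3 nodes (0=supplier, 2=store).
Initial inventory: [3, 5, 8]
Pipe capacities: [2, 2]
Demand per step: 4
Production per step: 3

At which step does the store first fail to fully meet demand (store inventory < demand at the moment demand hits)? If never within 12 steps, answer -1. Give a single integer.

Step 1: demand=4,sold=4 ship[1->2]=2 ship[0->1]=2 prod=3 -> [4 5 6]
Step 2: demand=4,sold=4 ship[1->2]=2 ship[0->1]=2 prod=3 -> [5 5 4]
Step 3: demand=4,sold=4 ship[1->2]=2 ship[0->1]=2 prod=3 -> [6 5 2]
Step 4: demand=4,sold=2 ship[1->2]=2 ship[0->1]=2 prod=3 -> [7 5 2]
Step 5: demand=4,sold=2 ship[1->2]=2 ship[0->1]=2 prod=3 -> [8 5 2]
Step 6: demand=4,sold=2 ship[1->2]=2 ship[0->1]=2 prod=3 -> [9 5 2]
Step 7: demand=4,sold=2 ship[1->2]=2 ship[0->1]=2 prod=3 -> [10 5 2]
Step 8: demand=4,sold=2 ship[1->2]=2 ship[0->1]=2 prod=3 -> [11 5 2]
Step 9: demand=4,sold=2 ship[1->2]=2 ship[0->1]=2 prod=3 -> [12 5 2]
Step 10: demand=4,sold=2 ship[1->2]=2 ship[0->1]=2 prod=3 -> [13 5 2]
Step 11: demand=4,sold=2 ship[1->2]=2 ship[0->1]=2 prod=3 -> [14 5 2]
Step 12: demand=4,sold=2 ship[1->2]=2 ship[0->1]=2 prod=3 -> [15 5 2]
First stockout at step 4

4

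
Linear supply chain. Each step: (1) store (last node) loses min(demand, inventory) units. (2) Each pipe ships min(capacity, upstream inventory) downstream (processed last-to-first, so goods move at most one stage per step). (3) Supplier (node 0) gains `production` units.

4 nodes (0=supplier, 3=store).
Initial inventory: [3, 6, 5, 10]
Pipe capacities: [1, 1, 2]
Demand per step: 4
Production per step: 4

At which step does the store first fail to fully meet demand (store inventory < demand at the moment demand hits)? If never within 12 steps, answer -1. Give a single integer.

Step 1: demand=4,sold=4 ship[2->3]=2 ship[1->2]=1 ship[0->1]=1 prod=4 -> [6 6 4 8]
Step 2: demand=4,sold=4 ship[2->3]=2 ship[1->2]=1 ship[0->1]=1 prod=4 -> [9 6 3 6]
Step 3: demand=4,sold=4 ship[2->3]=2 ship[1->2]=1 ship[0->1]=1 prod=4 -> [12 6 2 4]
Step 4: demand=4,sold=4 ship[2->3]=2 ship[1->2]=1 ship[0->1]=1 prod=4 -> [15 6 1 2]
Step 5: demand=4,sold=2 ship[2->3]=1 ship[1->2]=1 ship[0->1]=1 prod=4 -> [18 6 1 1]
Step 6: demand=4,sold=1 ship[2->3]=1 ship[1->2]=1 ship[0->1]=1 prod=4 -> [21 6 1 1]
Step 7: demand=4,sold=1 ship[2->3]=1 ship[1->2]=1 ship[0->1]=1 prod=4 -> [24 6 1 1]
Step 8: demand=4,sold=1 ship[2->3]=1 ship[1->2]=1 ship[0->1]=1 prod=4 -> [27 6 1 1]
Step 9: demand=4,sold=1 ship[2->3]=1 ship[1->2]=1 ship[0->1]=1 prod=4 -> [30 6 1 1]
Step 10: demand=4,sold=1 ship[2->3]=1 ship[1->2]=1 ship[0->1]=1 prod=4 -> [33 6 1 1]
Step 11: demand=4,sold=1 ship[2->3]=1 ship[1->2]=1 ship[0->1]=1 prod=4 -> [36 6 1 1]
Step 12: demand=4,sold=1 ship[2->3]=1 ship[1->2]=1 ship[0->1]=1 prod=4 -> [39 6 1 1]
First stockout at step 5

5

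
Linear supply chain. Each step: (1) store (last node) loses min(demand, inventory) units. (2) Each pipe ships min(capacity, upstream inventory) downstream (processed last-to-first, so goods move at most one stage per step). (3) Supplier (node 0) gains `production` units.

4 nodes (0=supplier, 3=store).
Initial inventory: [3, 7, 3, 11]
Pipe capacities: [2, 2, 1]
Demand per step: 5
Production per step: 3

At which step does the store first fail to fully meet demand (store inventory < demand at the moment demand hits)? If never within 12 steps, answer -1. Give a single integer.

Step 1: demand=5,sold=5 ship[2->3]=1 ship[1->2]=2 ship[0->1]=2 prod=3 -> [4 7 4 7]
Step 2: demand=5,sold=5 ship[2->3]=1 ship[1->2]=2 ship[0->1]=2 prod=3 -> [5 7 5 3]
Step 3: demand=5,sold=3 ship[2->3]=1 ship[1->2]=2 ship[0->1]=2 prod=3 -> [6 7 6 1]
Step 4: demand=5,sold=1 ship[2->3]=1 ship[1->2]=2 ship[0->1]=2 prod=3 -> [7 7 7 1]
Step 5: demand=5,sold=1 ship[2->3]=1 ship[1->2]=2 ship[0->1]=2 prod=3 -> [8 7 8 1]
Step 6: demand=5,sold=1 ship[2->3]=1 ship[1->2]=2 ship[0->1]=2 prod=3 -> [9 7 9 1]
Step 7: demand=5,sold=1 ship[2->3]=1 ship[1->2]=2 ship[0->1]=2 prod=3 -> [10 7 10 1]
Step 8: demand=5,sold=1 ship[2->3]=1 ship[1->2]=2 ship[0->1]=2 prod=3 -> [11 7 11 1]
Step 9: demand=5,sold=1 ship[2->3]=1 ship[1->2]=2 ship[0->1]=2 prod=3 -> [12 7 12 1]
Step 10: demand=5,sold=1 ship[2->3]=1 ship[1->2]=2 ship[0->1]=2 prod=3 -> [13 7 13 1]
Step 11: demand=5,sold=1 ship[2->3]=1 ship[1->2]=2 ship[0->1]=2 prod=3 -> [14 7 14 1]
Step 12: demand=5,sold=1 ship[2->3]=1 ship[1->2]=2 ship[0->1]=2 prod=3 -> [15 7 15 1]
First stockout at step 3

3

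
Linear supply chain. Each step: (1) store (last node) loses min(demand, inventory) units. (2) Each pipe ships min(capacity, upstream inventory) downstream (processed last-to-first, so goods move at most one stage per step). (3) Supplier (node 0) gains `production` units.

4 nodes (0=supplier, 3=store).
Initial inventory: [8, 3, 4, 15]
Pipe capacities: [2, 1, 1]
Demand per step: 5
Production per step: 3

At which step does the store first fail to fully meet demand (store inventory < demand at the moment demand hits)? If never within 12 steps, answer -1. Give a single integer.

Step 1: demand=5,sold=5 ship[2->3]=1 ship[1->2]=1 ship[0->1]=2 prod=3 -> [9 4 4 11]
Step 2: demand=5,sold=5 ship[2->3]=1 ship[1->2]=1 ship[0->1]=2 prod=3 -> [10 5 4 7]
Step 3: demand=5,sold=5 ship[2->3]=1 ship[1->2]=1 ship[0->1]=2 prod=3 -> [11 6 4 3]
Step 4: demand=5,sold=3 ship[2->3]=1 ship[1->2]=1 ship[0->1]=2 prod=3 -> [12 7 4 1]
Step 5: demand=5,sold=1 ship[2->3]=1 ship[1->2]=1 ship[0->1]=2 prod=3 -> [13 8 4 1]
Step 6: demand=5,sold=1 ship[2->3]=1 ship[1->2]=1 ship[0->1]=2 prod=3 -> [14 9 4 1]
Step 7: demand=5,sold=1 ship[2->3]=1 ship[1->2]=1 ship[0->1]=2 prod=3 -> [15 10 4 1]
Step 8: demand=5,sold=1 ship[2->3]=1 ship[1->2]=1 ship[0->1]=2 prod=3 -> [16 11 4 1]
Step 9: demand=5,sold=1 ship[2->3]=1 ship[1->2]=1 ship[0->1]=2 prod=3 -> [17 12 4 1]
Step 10: demand=5,sold=1 ship[2->3]=1 ship[1->2]=1 ship[0->1]=2 prod=3 -> [18 13 4 1]
Step 11: demand=5,sold=1 ship[2->3]=1 ship[1->2]=1 ship[0->1]=2 prod=3 -> [19 14 4 1]
Step 12: demand=5,sold=1 ship[2->3]=1 ship[1->2]=1 ship[0->1]=2 prod=3 -> [20 15 4 1]
First stockout at step 4

4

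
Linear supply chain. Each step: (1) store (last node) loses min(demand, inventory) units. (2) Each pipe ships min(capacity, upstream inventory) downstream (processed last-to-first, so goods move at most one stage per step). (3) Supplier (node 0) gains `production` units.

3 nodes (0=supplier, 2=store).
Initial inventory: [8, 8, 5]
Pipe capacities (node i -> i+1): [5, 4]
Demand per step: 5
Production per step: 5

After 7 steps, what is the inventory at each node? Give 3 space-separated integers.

Step 1: demand=5,sold=5 ship[1->2]=4 ship[0->1]=5 prod=5 -> inv=[8 9 4]
Step 2: demand=5,sold=4 ship[1->2]=4 ship[0->1]=5 prod=5 -> inv=[8 10 4]
Step 3: demand=5,sold=4 ship[1->2]=4 ship[0->1]=5 prod=5 -> inv=[8 11 4]
Step 4: demand=5,sold=4 ship[1->2]=4 ship[0->1]=5 prod=5 -> inv=[8 12 4]
Step 5: demand=5,sold=4 ship[1->2]=4 ship[0->1]=5 prod=5 -> inv=[8 13 4]
Step 6: demand=5,sold=4 ship[1->2]=4 ship[0->1]=5 prod=5 -> inv=[8 14 4]
Step 7: demand=5,sold=4 ship[1->2]=4 ship[0->1]=5 prod=5 -> inv=[8 15 4]

8 15 4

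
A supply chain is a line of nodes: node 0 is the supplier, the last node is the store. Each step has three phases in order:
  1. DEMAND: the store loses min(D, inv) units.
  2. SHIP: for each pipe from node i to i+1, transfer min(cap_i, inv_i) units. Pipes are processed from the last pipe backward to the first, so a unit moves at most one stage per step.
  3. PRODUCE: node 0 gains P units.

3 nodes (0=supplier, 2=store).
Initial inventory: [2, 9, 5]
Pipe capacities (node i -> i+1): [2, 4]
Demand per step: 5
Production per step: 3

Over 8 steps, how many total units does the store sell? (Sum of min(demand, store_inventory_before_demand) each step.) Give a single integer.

Step 1: sold=5 (running total=5) -> [3 7 4]
Step 2: sold=4 (running total=9) -> [4 5 4]
Step 3: sold=4 (running total=13) -> [5 3 4]
Step 4: sold=4 (running total=17) -> [6 2 3]
Step 5: sold=3 (running total=20) -> [7 2 2]
Step 6: sold=2 (running total=22) -> [8 2 2]
Step 7: sold=2 (running total=24) -> [9 2 2]
Step 8: sold=2 (running total=26) -> [10 2 2]

Answer: 26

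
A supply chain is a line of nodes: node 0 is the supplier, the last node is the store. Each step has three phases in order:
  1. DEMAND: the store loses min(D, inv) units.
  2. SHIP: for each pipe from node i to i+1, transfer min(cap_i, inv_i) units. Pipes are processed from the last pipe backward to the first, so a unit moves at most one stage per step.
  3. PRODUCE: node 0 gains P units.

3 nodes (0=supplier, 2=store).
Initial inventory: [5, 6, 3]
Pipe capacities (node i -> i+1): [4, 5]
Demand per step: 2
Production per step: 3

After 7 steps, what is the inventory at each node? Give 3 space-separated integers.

Step 1: demand=2,sold=2 ship[1->2]=5 ship[0->1]=4 prod=3 -> inv=[4 5 6]
Step 2: demand=2,sold=2 ship[1->2]=5 ship[0->1]=4 prod=3 -> inv=[3 4 9]
Step 3: demand=2,sold=2 ship[1->2]=4 ship[0->1]=3 prod=3 -> inv=[3 3 11]
Step 4: demand=2,sold=2 ship[1->2]=3 ship[0->1]=3 prod=3 -> inv=[3 3 12]
Step 5: demand=2,sold=2 ship[1->2]=3 ship[0->1]=3 prod=3 -> inv=[3 3 13]
Step 6: demand=2,sold=2 ship[1->2]=3 ship[0->1]=3 prod=3 -> inv=[3 3 14]
Step 7: demand=2,sold=2 ship[1->2]=3 ship[0->1]=3 prod=3 -> inv=[3 3 15]

3 3 15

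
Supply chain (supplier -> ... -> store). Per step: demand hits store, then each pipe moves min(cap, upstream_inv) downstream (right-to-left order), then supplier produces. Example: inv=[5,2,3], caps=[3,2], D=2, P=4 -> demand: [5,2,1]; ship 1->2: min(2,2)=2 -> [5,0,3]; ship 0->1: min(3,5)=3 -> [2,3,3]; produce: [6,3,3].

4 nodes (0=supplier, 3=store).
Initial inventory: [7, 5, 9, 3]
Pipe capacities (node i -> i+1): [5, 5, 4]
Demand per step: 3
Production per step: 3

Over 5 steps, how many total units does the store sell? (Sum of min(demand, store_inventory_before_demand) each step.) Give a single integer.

Step 1: sold=3 (running total=3) -> [5 5 10 4]
Step 2: sold=3 (running total=6) -> [3 5 11 5]
Step 3: sold=3 (running total=9) -> [3 3 12 6]
Step 4: sold=3 (running total=12) -> [3 3 11 7]
Step 5: sold=3 (running total=15) -> [3 3 10 8]

Answer: 15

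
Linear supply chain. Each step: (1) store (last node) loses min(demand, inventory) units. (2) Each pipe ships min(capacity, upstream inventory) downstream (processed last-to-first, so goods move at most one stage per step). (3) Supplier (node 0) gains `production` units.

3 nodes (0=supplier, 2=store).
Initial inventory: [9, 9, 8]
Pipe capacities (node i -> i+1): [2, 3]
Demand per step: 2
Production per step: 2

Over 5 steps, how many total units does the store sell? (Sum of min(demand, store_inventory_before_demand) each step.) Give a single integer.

Answer: 10

Derivation:
Step 1: sold=2 (running total=2) -> [9 8 9]
Step 2: sold=2 (running total=4) -> [9 7 10]
Step 3: sold=2 (running total=6) -> [9 6 11]
Step 4: sold=2 (running total=8) -> [9 5 12]
Step 5: sold=2 (running total=10) -> [9 4 13]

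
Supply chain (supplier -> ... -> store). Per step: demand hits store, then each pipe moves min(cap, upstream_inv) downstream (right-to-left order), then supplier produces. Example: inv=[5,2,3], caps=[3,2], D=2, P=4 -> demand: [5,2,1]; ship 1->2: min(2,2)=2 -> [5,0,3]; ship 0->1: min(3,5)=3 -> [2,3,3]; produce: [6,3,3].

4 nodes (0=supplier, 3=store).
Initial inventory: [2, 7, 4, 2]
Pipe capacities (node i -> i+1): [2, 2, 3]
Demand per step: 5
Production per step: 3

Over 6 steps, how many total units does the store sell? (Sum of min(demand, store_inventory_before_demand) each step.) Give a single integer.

Step 1: sold=2 (running total=2) -> [3 7 3 3]
Step 2: sold=3 (running total=5) -> [4 7 2 3]
Step 3: sold=3 (running total=8) -> [5 7 2 2]
Step 4: sold=2 (running total=10) -> [6 7 2 2]
Step 5: sold=2 (running total=12) -> [7 7 2 2]
Step 6: sold=2 (running total=14) -> [8 7 2 2]

Answer: 14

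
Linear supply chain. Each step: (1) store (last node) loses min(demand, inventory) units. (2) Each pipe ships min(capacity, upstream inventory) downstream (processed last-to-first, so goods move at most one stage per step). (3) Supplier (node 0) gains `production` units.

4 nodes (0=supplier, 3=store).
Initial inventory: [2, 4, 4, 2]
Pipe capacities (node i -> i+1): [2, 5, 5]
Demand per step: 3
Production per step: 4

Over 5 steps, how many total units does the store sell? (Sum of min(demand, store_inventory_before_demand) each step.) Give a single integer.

Answer: 14

Derivation:
Step 1: sold=2 (running total=2) -> [4 2 4 4]
Step 2: sold=3 (running total=5) -> [6 2 2 5]
Step 3: sold=3 (running total=8) -> [8 2 2 4]
Step 4: sold=3 (running total=11) -> [10 2 2 3]
Step 5: sold=3 (running total=14) -> [12 2 2 2]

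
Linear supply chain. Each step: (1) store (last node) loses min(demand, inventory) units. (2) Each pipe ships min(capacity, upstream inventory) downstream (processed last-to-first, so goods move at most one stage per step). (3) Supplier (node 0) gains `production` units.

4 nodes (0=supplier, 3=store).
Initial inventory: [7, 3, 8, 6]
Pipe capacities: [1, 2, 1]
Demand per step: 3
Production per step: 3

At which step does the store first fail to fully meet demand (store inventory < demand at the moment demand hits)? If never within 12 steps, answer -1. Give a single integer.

Step 1: demand=3,sold=3 ship[2->3]=1 ship[1->2]=2 ship[0->1]=1 prod=3 -> [9 2 9 4]
Step 2: demand=3,sold=3 ship[2->3]=1 ship[1->2]=2 ship[0->1]=1 prod=3 -> [11 1 10 2]
Step 3: demand=3,sold=2 ship[2->3]=1 ship[1->2]=1 ship[0->1]=1 prod=3 -> [13 1 10 1]
Step 4: demand=3,sold=1 ship[2->3]=1 ship[1->2]=1 ship[0->1]=1 prod=3 -> [15 1 10 1]
Step 5: demand=3,sold=1 ship[2->3]=1 ship[1->2]=1 ship[0->1]=1 prod=3 -> [17 1 10 1]
Step 6: demand=3,sold=1 ship[2->3]=1 ship[1->2]=1 ship[0->1]=1 prod=3 -> [19 1 10 1]
Step 7: demand=3,sold=1 ship[2->3]=1 ship[1->2]=1 ship[0->1]=1 prod=3 -> [21 1 10 1]
Step 8: demand=3,sold=1 ship[2->3]=1 ship[1->2]=1 ship[0->1]=1 prod=3 -> [23 1 10 1]
Step 9: demand=3,sold=1 ship[2->3]=1 ship[1->2]=1 ship[0->1]=1 prod=3 -> [25 1 10 1]
Step 10: demand=3,sold=1 ship[2->3]=1 ship[1->2]=1 ship[0->1]=1 prod=3 -> [27 1 10 1]
Step 11: demand=3,sold=1 ship[2->3]=1 ship[1->2]=1 ship[0->1]=1 prod=3 -> [29 1 10 1]
Step 12: demand=3,sold=1 ship[2->3]=1 ship[1->2]=1 ship[0->1]=1 prod=3 -> [31 1 10 1]
First stockout at step 3

3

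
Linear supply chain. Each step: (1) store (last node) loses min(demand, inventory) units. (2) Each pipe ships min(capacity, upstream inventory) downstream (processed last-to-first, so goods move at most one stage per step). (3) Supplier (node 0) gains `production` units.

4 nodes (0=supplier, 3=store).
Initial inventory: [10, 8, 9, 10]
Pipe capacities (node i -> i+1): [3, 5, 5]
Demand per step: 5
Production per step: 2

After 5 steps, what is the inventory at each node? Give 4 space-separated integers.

Step 1: demand=5,sold=5 ship[2->3]=5 ship[1->2]=5 ship[0->1]=3 prod=2 -> inv=[9 6 9 10]
Step 2: demand=5,sold=5 ship[2->3]=5 ship[1->2]=5 ship[0->1]=3 prod=2 -> inv=[8 4 9 10]
Step 3: demand=5,sold=5 ship[2->3]=5 ship[1->2]=4 ship[0->1]=3 prod=2 -> inv=[7 3 8 10]
Step 4: demand=5,sold=5 ship[2->3]=5 ship[1->2]=3 ship[0->1]=3 prod=2 -> inv=[6 3 6 10]
Step 5: demand=5,sold=5 ship[2->3]=5 ship[1->2]=3 ship[0->1]=3 prod=2 -> inv=[5 3 4 10]

5 3 4 10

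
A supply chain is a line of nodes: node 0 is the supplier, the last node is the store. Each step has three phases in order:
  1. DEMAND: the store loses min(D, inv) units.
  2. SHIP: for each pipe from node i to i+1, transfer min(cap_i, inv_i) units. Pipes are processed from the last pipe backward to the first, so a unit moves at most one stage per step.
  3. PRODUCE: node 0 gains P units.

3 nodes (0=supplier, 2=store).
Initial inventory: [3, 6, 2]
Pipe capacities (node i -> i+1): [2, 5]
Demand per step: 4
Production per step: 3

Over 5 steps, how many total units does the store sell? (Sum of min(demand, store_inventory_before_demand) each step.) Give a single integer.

Step 1: sold=2 (running total=2) -> [4 3 5]
Step 2: sold=4 (running total=6) -> [5 2 4]
Step 3: sold=4 (running total=10) -> [6 2 2]
Step 4: sold=2 (running total=12) -> [7 2 2]
Step 5: sold=2 (running total=14) -> [8 2 2]

Answer: 14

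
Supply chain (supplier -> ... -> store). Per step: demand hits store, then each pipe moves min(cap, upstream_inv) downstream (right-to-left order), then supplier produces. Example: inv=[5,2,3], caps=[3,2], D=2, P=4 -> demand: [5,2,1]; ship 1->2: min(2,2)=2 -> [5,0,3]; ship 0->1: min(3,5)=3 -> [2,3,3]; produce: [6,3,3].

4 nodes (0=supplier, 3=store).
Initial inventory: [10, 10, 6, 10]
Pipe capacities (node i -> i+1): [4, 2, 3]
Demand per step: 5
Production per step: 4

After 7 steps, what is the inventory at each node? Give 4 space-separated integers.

Step 1: demand=5,sold=5 ship[2->3]=3 ship[1->2]=2 ship[0->1]=4 prod=4 -> inv=[10 12 5 8]
Step 2: demand=5,sold=5 ship[2->3]=3 ship[1->2]=2 ship[0->1]=4 prod=4 -> inv=[10 14 4 6]
Step 3: demand=5,sold=5 ship[2->3]=3 ship[1->2]=2 ship[0->1]=4 prod=4 -> inv=[10 16 3 4]
Step 4: demand=5,sold=4 ship[2->3]=3 ship[1->2]=2 ship[0->1]=4 prod=4 -> inv=[10 18 2 3]
Step 5: demand=5,sold=3 ship[2->3]=2 ship[1->2]=2 ship[0->1]=4 prod=4 -> inv=[10 20 2 2]
Step 6: demand=5,sold=2 ship[2->3]=2 ship[1->2]=2 ship[0->1]=4 prod=4 -> inv=[10 22 2 2]
Step 7: demand=5,sold=2 ship[2->3]=2 ship[1->2]=2 ship[0->1]=4 prod=4 -> inv=[10 24 2 2]

10 24 2 2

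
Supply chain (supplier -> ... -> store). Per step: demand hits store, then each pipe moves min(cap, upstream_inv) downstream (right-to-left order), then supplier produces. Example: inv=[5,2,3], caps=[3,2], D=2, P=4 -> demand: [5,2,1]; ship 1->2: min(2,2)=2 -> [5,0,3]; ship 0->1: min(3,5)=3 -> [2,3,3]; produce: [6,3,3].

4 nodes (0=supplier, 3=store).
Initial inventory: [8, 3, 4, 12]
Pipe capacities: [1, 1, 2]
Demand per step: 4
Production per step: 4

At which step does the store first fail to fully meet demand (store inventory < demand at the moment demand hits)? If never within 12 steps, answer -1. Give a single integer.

Step 1: demand=4,sold=4 ship[2->3]=2 ship[1->2]=1 ship[0->1]=1 prod=4 -> [11 3 3 10]
Step 2: demand=4,sold=4 ship[2->3]=2 ship[1->2]=1 ship[0->1]=1 prod=4 -> [14 3 2 8]
Step 3: demand=4,sold=4 ship[2->3]=2 ship[1->2]=1 ship[0->1]=1 prod=4 -> [17 3 1 6]
Step 4: demand=4,sold=4 ship[2->3]=1 ship[1->2]=1 ship[0->1]=1 prod=4 -> [20 3 1 3]
Step 5: demand=4,sold=3 ship[2->3]=1 ship[1->2]=1 ship[0->1]=1 prod=4 -> [23 3 1 1]
Step 6: demand=4,sold=1 ship[2->3]=1 ship[1->2]=1 ship[0->1]=1 prod=4 -> [26 3 1 1]
Step 7: demand=4,sold=1 ship[2->3]=1 ship[1->2]=1 ship[0->1]=1 prod=4 -> [29 3 1 1]
Step 8: demand=4,sold=1 ship[2->3]=1 ship[1->2]=1 ship[0->1]=1 prod=4 -> [32 3 1 1]
Step 9: demand=4,sold=1 ship[2->3]=1 ship[1->2]=1 ship[0->1]=1 prod=4 -> [35 3 1 1]
Step 10: demand=4,sold=1 ship[2->3]=1 ship[1->2]=1 ship[0->1]=1 prod=4 -> [38 3 1 1]
Step 11: demand=4,sold=1 ship[2->3]=1 ship[1->2]=1 ship[0->1]=1 prod=4 -> [41 3 1 1]
Step 12: demand=4,sold=1 ship[2->3]=1 ship[1->2]=1 ship[0->1]=1 prod=4 -> [44 3 1 1]
First stockout at step 5

5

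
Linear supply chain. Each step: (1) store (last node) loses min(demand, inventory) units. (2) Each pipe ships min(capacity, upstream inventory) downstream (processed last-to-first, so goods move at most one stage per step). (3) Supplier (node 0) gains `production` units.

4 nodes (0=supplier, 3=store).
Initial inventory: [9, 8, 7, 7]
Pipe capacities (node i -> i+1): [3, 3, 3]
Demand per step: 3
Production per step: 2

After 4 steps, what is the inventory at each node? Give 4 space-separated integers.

Step 1: demand=3,sold=3 ship[2->3]=3 ship[1->2]=3 ship[0->1]=3 prod=2 -> inv=[8 8 7 7]
Step 2: demand=3,sold=3 ship[2->3]=3 ship[1->2]=3 ship[0->1]=3 prod=2 -> inv=[7 8 7 7]
Step 3: demand=3,sold=3 ship[2->3]=3 ship[1->2]=3 ship[0->1]=3 prod=2 -> inv=[6 8 7 7]
Step 4: demand=3,sold=3 ship[2->3]=3 ship[1->2]=3 ship[0->1]=3 prod=2 -> inv=[5 8 7 7]

5 8 7 7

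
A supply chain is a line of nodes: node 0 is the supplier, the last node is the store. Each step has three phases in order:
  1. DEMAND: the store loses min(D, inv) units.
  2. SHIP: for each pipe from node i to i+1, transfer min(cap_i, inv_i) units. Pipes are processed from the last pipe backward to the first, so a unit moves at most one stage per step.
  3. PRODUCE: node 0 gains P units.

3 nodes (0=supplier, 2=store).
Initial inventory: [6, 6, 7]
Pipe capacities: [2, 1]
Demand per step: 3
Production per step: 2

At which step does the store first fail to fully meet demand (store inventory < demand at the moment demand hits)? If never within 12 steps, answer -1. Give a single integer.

Step 1: demand=3,sold=3 ship[1->2]=1 ship[0->1]=2 prod=2 -> [6 7 5]
Step 2: demand=3,sold=3 ship[1->2]=1 ship[0->1]=2 prod=2 -> [6 8 3]
Step 3: demand=3,sold=3 ship[1->2]=1 ship[0->1]=2 prod=2 -> [6 9 1]
Step 4: demand=3,sold=1 ship[1->2]=1 ship[0->1]=2 prod=2 -> [6 10 1]
Step 5: demand=3,sold=1 ship[1->2]=1 ship[0->1]=2 prod=2 -> [6 11 1]
Step 6: demand=3,sold=1 ship[1->2]=1 ship[0->1]=2 prod=2 -> [6 12 1]
Step 7: demand=3,sold=1 ship[1->2]=1 ship[0->1]=2 prod=2 -> [6 13 1]
Step 8: demand=3,sold=1 ship[1->2]=1 ship[0->1]=2 prod=2 -> [6 14 1]
Step 9: demand=3,sold=1 ship[1->2]=1 ship[0->1]=2 prod=2 -> [6 15 1]
Step 10: demand=3,sold=1 ship[1->2]=1 ship[0->1]=2 prod=2 -> [6 16 1]
Step 11: demand=3,sold=1 ship[1->2]=1 ship[0->1]=2 prod=2 -> [6 17 1]
Step 12: demand=3,sold=1 ship[1->2]=1 ship[0->1]=2 prod=2 -> [6 18 1]
First stockout at step 4

4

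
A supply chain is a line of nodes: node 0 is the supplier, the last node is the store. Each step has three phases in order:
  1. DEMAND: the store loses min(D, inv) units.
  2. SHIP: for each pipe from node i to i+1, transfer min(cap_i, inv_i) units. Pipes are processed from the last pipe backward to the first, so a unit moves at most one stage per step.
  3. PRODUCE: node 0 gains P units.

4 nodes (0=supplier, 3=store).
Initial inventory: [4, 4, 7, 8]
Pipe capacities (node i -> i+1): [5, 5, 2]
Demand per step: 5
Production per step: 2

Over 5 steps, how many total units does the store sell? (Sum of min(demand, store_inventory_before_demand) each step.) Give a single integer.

Answer: 16

Derivation:
Step 1: sold=5 (running total=5) -> [2 4 9 5]
Step 2: sold=5 (running total=10) -> [2 2 11 2]
Step 3: sold=2 (running total=12) -> [2 2 11 2]
Step 4: sold=2 (running total=14) -> [2 2 11 2]
Step 5: sold=2 (running total=16) -> [2 2 11 2]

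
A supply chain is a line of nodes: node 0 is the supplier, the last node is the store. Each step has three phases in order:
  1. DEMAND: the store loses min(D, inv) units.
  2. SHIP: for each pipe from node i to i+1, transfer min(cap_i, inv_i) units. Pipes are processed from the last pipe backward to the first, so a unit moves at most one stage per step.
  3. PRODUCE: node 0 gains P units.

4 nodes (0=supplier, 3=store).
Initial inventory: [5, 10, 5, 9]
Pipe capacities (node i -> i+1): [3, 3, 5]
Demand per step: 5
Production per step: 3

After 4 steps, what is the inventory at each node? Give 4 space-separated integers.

Step 1: demand=5,sold=5 ship[2->3]=5 ship[1->2]=3 ship[0->1]=3 prod=3 -> inv=[5 10 3 9]
Step 2: demand=5,sold=5 ship[2->3]=3 ship[1->2]=3 ship[0->1]=3 prod=3 -> inv=[5 10 3 7]
Step 3: demand=5,sold=5 ship[2->3]=3 ship[1->2]=3 ship[0->1]=3 prod=3 -> inv=[5 10 3 5]
Step 4: demand=5,sold=5 ship[2->3]=3 ship[1->2]=3 ship[0->1]=3 prod=3 -> inv=[5 10 3 3]

5 10 3 3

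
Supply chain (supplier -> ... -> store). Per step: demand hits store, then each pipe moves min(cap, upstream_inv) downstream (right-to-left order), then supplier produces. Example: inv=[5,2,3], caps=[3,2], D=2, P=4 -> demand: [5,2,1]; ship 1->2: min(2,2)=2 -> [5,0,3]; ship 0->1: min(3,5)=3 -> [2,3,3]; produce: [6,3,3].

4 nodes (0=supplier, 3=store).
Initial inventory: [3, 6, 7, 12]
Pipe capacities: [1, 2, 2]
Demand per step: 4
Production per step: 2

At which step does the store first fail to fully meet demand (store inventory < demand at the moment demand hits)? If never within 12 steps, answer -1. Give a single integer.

Step 1: demand=4,sold=4 ship[2->3]=2 ship[1->2]=2 ship[0->1]=1 prod=2 -> [4 5 7 10]
Step 2: demand=4,sold=4 ship[2->3]=2 ship[1->2]=2 ship[0->1]=1 prod=2 -> [5 4 7 8]
Step 3: demand=4,sold=4 ship[2->3]=2 ship[1->2]=2 ship[0->1]=1 prod=2 -> [6 3 7 6]
Step 4: demand=4,sold=4 ship[2->3]=2 ship[1->2]=2 ship[0->1]=1 prod=2 -> [7 2 7 4]
Step 5: demand=4,sold=4 ship[2->3]=2 ship[1->2]=2 ship[0->1]=1 prod=2 -> [8 1 7 2]
Step 6: demand=4,sold=2 ship[2->3]=2 ship[1->2]=1 ship[0->1]=1 prod=2 -> [9 1 6 2]
Step 7: demand=4,sold=2 ship[2->3]=2 ship[1->2]=1 ship[0->1]=1 prod=2 -> [10 1 5 2]
Step 8: demand=4,sold=2 ship[2->3]=2 ship[1->2]=1 ship[0->1]=1 prod=2 -> [11 1 4 2]
Step 9: demand=4,sold=2 ship[2->3]=2 ship[1->2]=1 ship[0->1]=1 prod=2 -> [12 1 3 2]
Step 10: demand=4,sold=2 ship[2->3]=2 ship[1->2]=1 ship[0->1]=1 prod=2 -> [13 1 2 2]
Step 11: demand=4,sold=2 ship[2->3]=2 ship[1->2]=1 ship[0->1]=1 prod=2 -> [14 1 1 2]
Step 12: demand=4,sold=2 ship[2->3]=1 ship[1->2]=1 ship[0->1]=1 prod=2 -> [15 1 1 1]
First stockout at step 6

6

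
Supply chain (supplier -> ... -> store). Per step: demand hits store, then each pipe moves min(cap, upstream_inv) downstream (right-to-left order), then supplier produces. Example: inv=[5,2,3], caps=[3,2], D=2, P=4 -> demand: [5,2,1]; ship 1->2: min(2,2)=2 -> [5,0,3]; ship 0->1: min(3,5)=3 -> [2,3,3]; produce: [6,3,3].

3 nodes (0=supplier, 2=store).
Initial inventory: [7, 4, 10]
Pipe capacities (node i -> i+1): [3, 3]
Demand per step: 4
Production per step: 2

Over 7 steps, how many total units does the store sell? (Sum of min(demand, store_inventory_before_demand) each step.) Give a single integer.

Answer: 28

Derivation:
Step 1: sold=4 (running total=4) -> [6 4 9]
Step 2: sold=4 (running total=8) -> [5 4 8]
Step 3: sold=4 (running total=12) -> [4 4 7]
Step 4: sold=4 (running total=16) -> [3 4 6]
Step 5: sold=4 (running total=20) -> [2 4 5]
Step 6: sold=4 (running total=24) -> [2 3 4]
Step 7: sold=4 (running total=28) -> [2 2 3]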